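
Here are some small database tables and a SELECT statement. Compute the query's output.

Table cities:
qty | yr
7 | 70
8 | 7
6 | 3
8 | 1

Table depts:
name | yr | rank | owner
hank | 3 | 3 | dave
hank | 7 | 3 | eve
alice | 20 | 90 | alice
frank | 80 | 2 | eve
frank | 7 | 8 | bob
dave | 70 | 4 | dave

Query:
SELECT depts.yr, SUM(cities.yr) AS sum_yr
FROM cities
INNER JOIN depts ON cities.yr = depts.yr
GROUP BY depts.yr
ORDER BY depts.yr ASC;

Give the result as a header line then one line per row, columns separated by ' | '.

== RESULT ==
depts.yr | sum_yr
3 | 3
7 | 14
70 | 70

Derivation:
After JOIN depts (4 rows):
cities.qty | cities.yr | depts.name | depts.yr | depts.rank | depts.owner
7 | 70 | dave | 70 | 4 | dave
8 | 7 | hank | 7 | 3 | eve
8 | 7 | frank | 7 | 8 | bob
6 | 3 | hank | 3 | 3 | dave
After GROUP BY (3 rows):
depts.yr | sum_yr
70 | 70
7 | 14
3 | 3
After ORDER BY (3 rows):
depts.yr | sum_yr
3 | 3
7 | 14
70 | 70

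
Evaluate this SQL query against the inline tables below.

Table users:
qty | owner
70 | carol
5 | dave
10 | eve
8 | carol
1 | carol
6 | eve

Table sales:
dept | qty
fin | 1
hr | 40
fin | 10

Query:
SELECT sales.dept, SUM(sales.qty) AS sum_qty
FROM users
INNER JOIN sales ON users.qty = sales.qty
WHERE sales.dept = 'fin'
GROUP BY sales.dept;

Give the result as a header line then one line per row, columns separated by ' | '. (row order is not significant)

== RESULT ==
sales.dept | sum_qty
fin | 11

Derivation:
After JOIN sales (2 rows):
users.qty | users.owner | sales.dept | sales.qty
10 | eve | fin | 10
1 | carol | fin | 1
After WHERE (2 rows):
users.qty | users.owner | sales.dept | sales.qty
10 | eve | fin | 10
1 | carol | fin | 1
After GROUP BY (1 rows):
sales.dept | sum_qty
fin | 11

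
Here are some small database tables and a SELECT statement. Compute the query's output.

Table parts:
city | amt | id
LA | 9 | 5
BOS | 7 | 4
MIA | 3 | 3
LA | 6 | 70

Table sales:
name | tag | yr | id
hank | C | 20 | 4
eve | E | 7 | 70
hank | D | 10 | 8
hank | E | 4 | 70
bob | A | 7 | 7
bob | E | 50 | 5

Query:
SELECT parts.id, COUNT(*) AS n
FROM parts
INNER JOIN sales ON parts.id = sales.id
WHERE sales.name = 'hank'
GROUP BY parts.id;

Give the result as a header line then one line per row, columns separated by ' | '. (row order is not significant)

After JOIN sales (4 rows):
parts.city | parts.amt | parts.id | sales.name | sales.tag | sales.yr | sales.id
LA | 9 | 5 | bob | E | 50 | 5
BOS | 7 | 4 | hank | C | 20 | 4
LA | 6 | 70 | eve | E | 7 | 70
LA | 6 | 70 | hank | E | 4 | 70
After WHERE (2 rows):
parts.city | parts.amt | parts.id | sales.name | sales.tag | sales.yr | sales.id
BOS | 7 | 4 | hank | C | 20 | 4
LA | 6 | 70 | hank | E | 4 | 70
After GROUP BY (2 rows):
parts.id | n
4 | 1
70 | 1

== RESULT ==
parts.id | n
4 | 1
70 | 1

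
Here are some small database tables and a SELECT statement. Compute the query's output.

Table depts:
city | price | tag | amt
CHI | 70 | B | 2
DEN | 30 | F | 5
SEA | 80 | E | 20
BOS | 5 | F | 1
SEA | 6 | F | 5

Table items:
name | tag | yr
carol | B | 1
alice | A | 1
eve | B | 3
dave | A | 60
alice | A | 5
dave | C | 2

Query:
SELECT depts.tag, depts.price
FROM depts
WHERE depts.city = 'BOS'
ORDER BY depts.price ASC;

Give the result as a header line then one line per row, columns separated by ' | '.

== RESULT ==
depts.tag | depts.price
F | 5

Derivation:
After WHERE (1 rows):
depts.city | depts.price | depts.tag | depts.amt
BOS | 5 | F | 1
After SELECT (1 rows):
depts.tag | depts.price
F | 5
After ORDER BY (1 rows):
depts.tag | depts.price
F | 5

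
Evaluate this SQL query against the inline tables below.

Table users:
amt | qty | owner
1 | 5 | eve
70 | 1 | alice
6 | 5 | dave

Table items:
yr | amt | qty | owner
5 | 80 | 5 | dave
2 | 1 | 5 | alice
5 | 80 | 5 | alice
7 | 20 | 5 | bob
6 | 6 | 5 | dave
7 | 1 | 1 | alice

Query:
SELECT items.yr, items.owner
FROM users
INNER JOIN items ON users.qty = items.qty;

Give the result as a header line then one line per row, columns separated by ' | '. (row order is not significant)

After JOIN items (11 rows):
users.amt | users.qty | users.owner | items.yr | items.amt | items.qty | items.owner
1 | 5 | eve | 5 | 80 | 5 | dave
1 | 5 | eve | 2 | 1 | 5 | alice
1 | 5 | eve | 5 | 80 | 5 | alice
1 | 5 | eve | 7 | 20 | 5 | bob
1 | 5 | eve | 6 | 6 | 5 | dave
70 | 1 | alice | 7 | 1 | 1 | alice
6 | 5 | dave | 5 | 80 | 5 | dave
6 | 5 | dave | 2 | 1 | 5 | alice
6 | 5 | dave | 5 | 80 | 5 | alice
6 | 5 | dave | 7 | 20 | 5 | bob
6 | 5 | dave | 6 | 6 | 5 | dave
After SELECT (11 rows):
items.yr | items.owner
5 | dave
2 | alice
5 | alice
7 | bob
6 | dave
7 | alice
5 | dave
2 | alice
5 | alice
7 | bob
6 | dave

== RESULT ==
items.yr | items.owner
5 | dave
2 | alice
5 | alice
7 | bob
6 | dave
7 | alice
5 | dave
2 | alice
5 | alice
7 | bob
6 | dave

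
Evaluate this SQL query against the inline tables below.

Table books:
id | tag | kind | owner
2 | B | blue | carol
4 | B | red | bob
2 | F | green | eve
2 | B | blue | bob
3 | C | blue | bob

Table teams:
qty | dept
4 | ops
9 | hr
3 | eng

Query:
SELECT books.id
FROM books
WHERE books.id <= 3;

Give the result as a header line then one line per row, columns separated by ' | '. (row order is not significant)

After WHERE (4 rows):
books.id | books.tag | books.kind | books.owner
2 | B | blue | carol
2 | F | green | eve
2 | B | blue | bob
3 | C | blue | bob
After SELECT (4 rows):
books.id
2
2
2
3

== RESULT ==
books.id
2
2
2
3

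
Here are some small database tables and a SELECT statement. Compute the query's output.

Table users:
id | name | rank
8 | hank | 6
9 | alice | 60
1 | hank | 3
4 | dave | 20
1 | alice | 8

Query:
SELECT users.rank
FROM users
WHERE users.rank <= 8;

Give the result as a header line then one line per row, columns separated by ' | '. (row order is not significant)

After WHERE (3 rows):
users.id | users.name | users.rank
8 | hank | 6
1 | hank | 3
1 | alice | 8
After SELECT (3 rows):
users.rank
6
3
8

== RESULT ==
users.rank
6
3
8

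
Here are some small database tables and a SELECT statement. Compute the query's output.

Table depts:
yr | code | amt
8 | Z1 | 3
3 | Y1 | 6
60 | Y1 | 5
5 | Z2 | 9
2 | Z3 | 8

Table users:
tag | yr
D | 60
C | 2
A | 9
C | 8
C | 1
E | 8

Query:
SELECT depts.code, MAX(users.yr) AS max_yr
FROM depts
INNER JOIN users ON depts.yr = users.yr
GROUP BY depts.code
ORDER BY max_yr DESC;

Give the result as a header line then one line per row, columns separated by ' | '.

== RESULT ==
depts.code | max_yr
Y1 | 60
Z1 | 8
Z3 | 2

Derivation:
After JOIN users (4 rows):
depts.yr | depts.code | depts.amt | users.tag | users.yr
8 | Z1 | 3 | C | 8
8 | Z1 | 3 | E | 8
60 | Y1 | 5 | D | 60
2 | Z3 | 8 | C | 2
After GROUP BY (3 rows):
depts.code | max_yr
Z1 | 8
Y1 | 60
Z3 | 2
After ORDER BY (3 rows):
depts.code | max_yr
Y1 | 60
Z1 | 8
Z3 | 2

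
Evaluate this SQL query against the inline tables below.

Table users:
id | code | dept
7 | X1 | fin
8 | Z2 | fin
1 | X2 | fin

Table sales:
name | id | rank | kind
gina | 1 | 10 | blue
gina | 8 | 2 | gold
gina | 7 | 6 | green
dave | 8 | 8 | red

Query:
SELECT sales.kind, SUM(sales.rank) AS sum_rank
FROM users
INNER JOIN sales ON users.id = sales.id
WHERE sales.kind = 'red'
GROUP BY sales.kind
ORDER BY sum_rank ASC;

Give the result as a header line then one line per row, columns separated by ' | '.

== RESULT ==
sales.kind | sum_rank
red | 8

Derivation:
After JOIN sales (4 rows):
users.id | users.code | users.dept | sales.name | sales.id | sales.rank | sales.kind
7 | X1 | fin | gina | 7 | 6 | green
8 | Z2 | fin | gina | 8 | 2 | gold
8 | Z2 | fin | dave | 8 | 8 | red
1 | X2 | fin | gina | 1 | 10 | blue
After WHERE (1 rows):
users.id | users.code | users.dept | sales.name | sales.id | sales.rank | sales.kind
8 | Z2 | fin | dave | 8 | 8 | red
After GROUP BY (1 rows):
sales.kind | sum_rank
red | 8
After ORDER BY (1 rows):
sales.kind | sum_rank
red | 8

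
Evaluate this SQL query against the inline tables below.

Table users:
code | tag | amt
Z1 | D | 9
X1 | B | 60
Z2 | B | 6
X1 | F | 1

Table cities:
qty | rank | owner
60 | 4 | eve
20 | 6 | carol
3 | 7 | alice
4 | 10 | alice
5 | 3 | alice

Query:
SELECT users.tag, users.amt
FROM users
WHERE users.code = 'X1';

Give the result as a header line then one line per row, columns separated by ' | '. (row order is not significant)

== RESULT ==
users.tag | users.amt
B | 60
F | 1

Derivation:
After WHERE (2 rows):
users.code | users.tag | users.amt
X1 | B | 60
X1 | F | 1
After SELECT (2 rows):
users.tag | users.amt
B | 60
F | 1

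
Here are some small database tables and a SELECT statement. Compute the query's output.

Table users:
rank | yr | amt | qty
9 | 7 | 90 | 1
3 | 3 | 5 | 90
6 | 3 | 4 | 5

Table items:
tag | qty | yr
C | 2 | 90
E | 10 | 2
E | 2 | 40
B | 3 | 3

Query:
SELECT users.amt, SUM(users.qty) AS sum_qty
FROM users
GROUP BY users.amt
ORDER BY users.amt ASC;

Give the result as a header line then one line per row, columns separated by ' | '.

== RESULT ==
users.amt | sum_qty
4 | 5
5 | 90
90 | 1

Derivation:
After GROUP BY (3 rows):
users.amt | sum_qty
90 | 1
5 | 90
4 | 5
After ORDER BY (3 rows):
users.amt | sum_qty
4 | 5
5 | 90
90 | 1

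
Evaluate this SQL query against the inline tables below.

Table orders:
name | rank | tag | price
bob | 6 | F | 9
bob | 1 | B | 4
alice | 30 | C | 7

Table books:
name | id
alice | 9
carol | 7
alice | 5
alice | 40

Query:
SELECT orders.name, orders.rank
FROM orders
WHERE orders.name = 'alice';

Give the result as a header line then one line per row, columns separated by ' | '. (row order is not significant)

== RESULT ==
orders.name | orders.rank
alice | 30

Derivation:
After WHERE (1 rows):
orders.name | orders.rank | orders.tag | orders.price
alice | 30 | C | 7
After SELECT (1 rows):
orders.name | orders.rank
alice | 30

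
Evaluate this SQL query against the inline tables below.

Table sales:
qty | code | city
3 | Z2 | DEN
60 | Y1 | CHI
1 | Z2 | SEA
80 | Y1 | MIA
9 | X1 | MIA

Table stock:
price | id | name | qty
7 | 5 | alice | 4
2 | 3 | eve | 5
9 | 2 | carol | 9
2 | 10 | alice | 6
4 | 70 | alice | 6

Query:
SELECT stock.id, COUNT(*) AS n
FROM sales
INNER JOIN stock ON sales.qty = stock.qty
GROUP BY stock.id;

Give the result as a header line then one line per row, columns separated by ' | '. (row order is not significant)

== RESULT ==
stock.id | n
2 | 1

Derivation:
After JOIN stock (1 rows):
sales.qty | sales.code | sales.city | stock.price | stock.id | stock.name | stock.qty
9 | X1 | MIA | 9 | 2 | carol | 9
After GROUP BY (1 rows):
stock.id | n
2 | 1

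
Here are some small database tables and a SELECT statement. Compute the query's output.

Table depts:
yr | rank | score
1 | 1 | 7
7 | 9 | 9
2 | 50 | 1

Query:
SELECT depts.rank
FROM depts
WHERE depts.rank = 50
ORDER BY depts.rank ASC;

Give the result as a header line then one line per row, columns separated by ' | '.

== RESULT ==
depts.rank
50

Derivation:
After WHERE (1 rows):
depts.yr | depts.rank | depts.score
2 | 50 | 1
After SELECT (1 rows):
depts.rank
50
After ORDER BY (1 rows):
depts.rank
50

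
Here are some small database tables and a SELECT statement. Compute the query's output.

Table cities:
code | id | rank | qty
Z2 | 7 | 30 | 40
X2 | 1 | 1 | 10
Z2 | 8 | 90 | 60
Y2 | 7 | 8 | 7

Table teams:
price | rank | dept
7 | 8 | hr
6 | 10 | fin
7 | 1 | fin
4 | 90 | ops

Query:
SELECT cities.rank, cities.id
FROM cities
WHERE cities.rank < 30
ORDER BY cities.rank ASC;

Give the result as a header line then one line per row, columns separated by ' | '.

After WHERE (2 rows):
cities.code | cities.id | cities.rank | cities.qty
X2 | 1 | 1 | 10
Y2 | 7 | 8 | 7
After SELECT (2 rows):
cities.rank | cities.id
1 | 1
8 | 7
After ORDER BY (2 rows):
cities.rank | cities.id
1 | 1
8 | 7

== RESULT ==
cities.rank | cities.id
1 | 1
8 | 7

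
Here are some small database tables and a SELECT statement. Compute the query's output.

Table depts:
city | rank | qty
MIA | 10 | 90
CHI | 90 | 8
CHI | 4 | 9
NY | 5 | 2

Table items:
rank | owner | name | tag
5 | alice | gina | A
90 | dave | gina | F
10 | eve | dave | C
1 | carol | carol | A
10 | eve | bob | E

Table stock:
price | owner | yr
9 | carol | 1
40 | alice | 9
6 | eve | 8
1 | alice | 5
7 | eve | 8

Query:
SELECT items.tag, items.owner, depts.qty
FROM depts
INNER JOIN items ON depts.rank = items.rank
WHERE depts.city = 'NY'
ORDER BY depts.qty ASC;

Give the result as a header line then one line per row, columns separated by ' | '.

== RESULT ==
items.tag | items.owner | depts.qty
A | alice | 2

Derivation:
After JOIN items (4 rows):
depts.city | depts.rank | depts.qty | items.rank | items.owner | items.name | items.tag
MIA | 10 | 90 | 10 | eve | dave | C
MIA | 10 | 90 | 10 | eve | bob | E
CHI | 90 | 8 | 90 | dave | gina | F
NY | 5 | 2 | 5 | alice | gina | A
After WHERE (1 rows):
depts.city | depts.rank | depts.qty | items.rank | items.owner | items.name | items.tag
NY | 5 | 2 | 5 | alice | gina | A
After SELECT (1 rows):
items.tag | items.owner | depts.qty
A | alice | 2
After ORDER BY (1 rows):
items.tag | items.owner | depts.qty
A | alice | 2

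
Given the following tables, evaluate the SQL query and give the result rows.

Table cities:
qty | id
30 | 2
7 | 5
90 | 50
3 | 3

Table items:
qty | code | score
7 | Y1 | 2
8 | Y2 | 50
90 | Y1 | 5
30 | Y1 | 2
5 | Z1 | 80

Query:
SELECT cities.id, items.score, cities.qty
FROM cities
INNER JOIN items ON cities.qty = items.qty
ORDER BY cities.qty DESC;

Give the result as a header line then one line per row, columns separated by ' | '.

== RESULT ==
cities.id | items.score | cities.qty
50 | 5 | 90
2 | 2 | 30
5 | 2 | 7

Derivation:
After JOIN items (3 rows):
cities.qty | cities.id | items.qty | items.code | items.score
30 | 2 | 30 | Y1 | 2
7 | 5 | 7 | Y1 | 2
90 | 50 | 90 | Y1 | 5
After SELECT (3 rows):
cities.id | items.score | cities.qty
2 | 2 | 30
5 | 2 | 7
50 | 5 | 90
After ORDER BY (3 rows):
cities.id | items.score | cities.qty
50 | 5 | 90
2 | 2 | 30
5 | 2 | 7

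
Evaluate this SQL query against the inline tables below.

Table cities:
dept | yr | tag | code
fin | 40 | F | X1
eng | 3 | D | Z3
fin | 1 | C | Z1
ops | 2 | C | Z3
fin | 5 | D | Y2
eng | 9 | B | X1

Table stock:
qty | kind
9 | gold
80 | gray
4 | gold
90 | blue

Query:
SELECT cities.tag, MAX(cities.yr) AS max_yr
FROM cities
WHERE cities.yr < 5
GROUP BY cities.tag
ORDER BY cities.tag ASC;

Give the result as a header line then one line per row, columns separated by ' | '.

== RESULT ==
cities.tag | max_yr
C | 2
D | 3

Derivation:
After WHERE (3 rows):
cities.dept | cities.yr | cities.tag | cities.code
eng | 3 | D | Z3
fin | 1 | C | Z1
ops | 2 | C | Z3
After GROUP BY (2 rows):
cities.tag | max_yr
D | 3
C | 2
After ORDER BY (2 rows):
cities.tag | max_yr
C | 2
D | 3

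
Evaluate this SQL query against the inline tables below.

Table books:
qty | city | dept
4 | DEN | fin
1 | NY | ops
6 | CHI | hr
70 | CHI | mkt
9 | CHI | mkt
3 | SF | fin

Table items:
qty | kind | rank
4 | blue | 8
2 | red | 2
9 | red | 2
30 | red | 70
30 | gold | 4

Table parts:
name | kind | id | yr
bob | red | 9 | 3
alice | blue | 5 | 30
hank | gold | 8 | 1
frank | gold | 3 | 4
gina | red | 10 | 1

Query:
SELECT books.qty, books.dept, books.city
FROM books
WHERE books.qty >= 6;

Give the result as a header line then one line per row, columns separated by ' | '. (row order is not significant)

After WHERE (3 rows):
books.qty | books.city | books.dept
6 | CHI | hr
70 | CHI | mkt
9 | CHI | mkt
After SELECT (3 rows):
books.qty | books.dept | books.city
6 | hr | CHI
70 | mkt | CHI
9 | mkt | CHI

== RESULT ==
books.qty | books.dept | books.city
6 | hr | CHI
70 | mkt | CHI
9 | mkt | CHI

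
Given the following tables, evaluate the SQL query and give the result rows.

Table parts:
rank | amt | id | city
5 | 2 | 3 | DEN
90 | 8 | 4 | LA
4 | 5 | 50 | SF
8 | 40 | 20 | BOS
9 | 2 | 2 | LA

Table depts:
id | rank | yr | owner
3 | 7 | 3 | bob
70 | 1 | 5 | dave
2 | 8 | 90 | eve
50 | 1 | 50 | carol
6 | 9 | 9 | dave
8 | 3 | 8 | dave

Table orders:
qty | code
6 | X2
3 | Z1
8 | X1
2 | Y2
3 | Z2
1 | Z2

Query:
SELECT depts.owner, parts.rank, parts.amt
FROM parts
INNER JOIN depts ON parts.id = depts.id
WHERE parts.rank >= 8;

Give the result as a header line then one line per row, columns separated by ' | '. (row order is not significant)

== RESULT ==
depts.owner | parts.rank | parts.amt
eve | 9 | 2

Derivation:
After JOIN depts (3 rows):
parts.rank | parts.amt | parts.id | parts.city | depts.id | depts.rank | depts.yr | depts.owner
5 | 2 | 3 | DEN | 3 | 7 | 3 | bob
4 | 5 | 50 | SF | 50 | 1 | 50 | carol
9 | 2 | 2 | LA | 2 | 8 | 90 | eve
After WHERE (1 rows):
parts.rank | parts.amt | parts.id | parts.city | depts.id | depts.rank | depts.yr | depts.owner
9 | 2 | 2 | LA | 2 | 8 | 90 | eve
After SELECT (1 rows):
depts.owner | parts.rank | parts.amt
eve | 9 | 2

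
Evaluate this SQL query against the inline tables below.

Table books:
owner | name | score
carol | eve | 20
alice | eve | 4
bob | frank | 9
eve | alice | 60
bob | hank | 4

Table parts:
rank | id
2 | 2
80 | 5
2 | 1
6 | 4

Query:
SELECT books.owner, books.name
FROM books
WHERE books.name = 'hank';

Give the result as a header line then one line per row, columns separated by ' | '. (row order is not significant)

== RESULT ==
books.owner | books.name
bob | hank

Derivation:
After WHERE (1 rows):
books.owner | books.name | books.score
bob | hank | 4
After SELECT (1 rows):
books.owner | books.name
bob | hank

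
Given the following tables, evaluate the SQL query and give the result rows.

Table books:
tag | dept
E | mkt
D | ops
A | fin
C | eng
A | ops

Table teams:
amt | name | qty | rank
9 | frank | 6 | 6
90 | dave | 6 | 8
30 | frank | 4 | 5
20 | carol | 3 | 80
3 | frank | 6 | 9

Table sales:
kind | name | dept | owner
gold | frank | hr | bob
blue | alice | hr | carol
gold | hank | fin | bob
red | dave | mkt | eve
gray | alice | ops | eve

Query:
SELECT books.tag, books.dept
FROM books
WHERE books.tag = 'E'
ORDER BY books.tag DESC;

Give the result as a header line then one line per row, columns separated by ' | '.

After WHERE (1 rows):
books.tag | books.dept
E | mkt
After SELECT (1 rows):
books.tag | books.dept
E | mkt
After ORDER BY (1 rows):
books.tag | books.dept
E | mkt

== RESULT ==
books.tag | books.dept
E | mkt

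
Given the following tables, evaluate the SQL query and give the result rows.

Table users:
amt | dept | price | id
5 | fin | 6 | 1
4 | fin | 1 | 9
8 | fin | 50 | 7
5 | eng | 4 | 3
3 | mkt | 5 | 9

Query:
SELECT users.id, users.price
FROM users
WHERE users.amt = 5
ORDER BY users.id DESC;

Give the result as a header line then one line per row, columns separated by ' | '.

== RESULT ==
users.id | users.price
3 | 4
1 | 6

Derivation:
After WHERE (2 rows):
users.amt | users.dept | users.price | users.id
5 | fin | 6 | 1
5 | eng | 4 | 3
After SELECT (2 rows):
users.id | users.price
1 | 6
3 | 4
After ORDER BY (2 rows):
users.id | users.price
3 | 4
1 | 6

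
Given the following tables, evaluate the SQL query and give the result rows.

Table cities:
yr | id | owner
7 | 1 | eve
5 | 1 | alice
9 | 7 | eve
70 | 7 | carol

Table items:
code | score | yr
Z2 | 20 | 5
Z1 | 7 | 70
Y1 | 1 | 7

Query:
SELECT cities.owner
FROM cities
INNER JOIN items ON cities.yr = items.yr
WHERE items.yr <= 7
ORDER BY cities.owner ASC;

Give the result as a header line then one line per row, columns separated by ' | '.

After JOIN items (3 rows):
cities.yr | cities.id | cities.owner | items.code | items.score | items.yr
7 | 1 | eve | Y1 | 1 | 7
5 | 1 | alice | Z2 | 20 | 5
70 | 7 | carol | Z1 | 7 | 70
After WHERE (2 rows):
cities.yr | cities.id | cities.owner | items.code | items.score | items.yr
7 | 1 | eve | Y1 | 1 | 7
5 | 1 | alice | Z2 | 20 | 5
After SELECT (2 rows):
cities.owner
eve
alice
After ORDER BY (2 rows):
cities.owner
alice
eve

== RESULT ==
cities.owner
alice
eve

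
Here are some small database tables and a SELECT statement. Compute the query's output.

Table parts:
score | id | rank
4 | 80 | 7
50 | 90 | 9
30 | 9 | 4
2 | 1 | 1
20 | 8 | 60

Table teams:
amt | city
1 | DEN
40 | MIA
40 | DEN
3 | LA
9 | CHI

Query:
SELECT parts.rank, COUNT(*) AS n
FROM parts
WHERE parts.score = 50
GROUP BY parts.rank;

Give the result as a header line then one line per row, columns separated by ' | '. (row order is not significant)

After WHERE (1 rows):
parts.score | parts.id | parts.rank
50 | 90 | 9
After GROUP BY (1 rows):
parts.rank | n
9 | 1

== RESULT ==
parts.rank | n
9 | 1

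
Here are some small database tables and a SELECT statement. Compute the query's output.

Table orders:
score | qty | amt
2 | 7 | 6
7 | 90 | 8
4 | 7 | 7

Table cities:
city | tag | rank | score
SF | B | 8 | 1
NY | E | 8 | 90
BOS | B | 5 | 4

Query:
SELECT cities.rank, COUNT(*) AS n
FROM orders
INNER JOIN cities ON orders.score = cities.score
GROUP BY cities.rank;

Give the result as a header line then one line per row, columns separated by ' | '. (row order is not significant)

== RESULT ==
cities.rank | n
5 | 1

Derivation:
After JOIN cities (1 rows):
orders.score | orders.qty | orders.amt | cities.city | cities.tag | cities.rank | cities.score
4 | 7 | 7 | BOS | B | 5 | 4
After GROUP BY (1 rows):
cities.rank | n
5 | 1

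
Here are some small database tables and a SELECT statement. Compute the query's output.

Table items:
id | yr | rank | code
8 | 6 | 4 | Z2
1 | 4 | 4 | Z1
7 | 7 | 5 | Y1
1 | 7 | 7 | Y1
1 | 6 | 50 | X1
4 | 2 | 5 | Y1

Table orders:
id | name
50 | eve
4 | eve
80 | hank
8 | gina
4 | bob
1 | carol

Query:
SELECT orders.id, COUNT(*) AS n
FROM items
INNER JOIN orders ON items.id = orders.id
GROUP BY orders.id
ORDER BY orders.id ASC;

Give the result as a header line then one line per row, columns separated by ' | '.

After JOIN orders (6 rows):
items.id | items.yr | items.rank | items.code | orders.id | orders.name
8 | 6 | 4 | Z2 | 8 | gina
1 | 4 | 4 | Z1 | 1 | carol
1 | 7 | 7 | Y1 | 1 | carol
1 | 6 | 50 | X1 | 1 | carol
4 | 2 | 5 | Y1 | 4 | eve
4 | 2 | 5 | Y1 | 4 | bob
After GROUP BY (3 rows):
orders.id | n
8 | 1
1 | 3
4 | 2
After ORDER BY (3 rows):
orders.id | n
1 | 3
4 | 2
8 | 1

== RESULT ==
orders.id | n
1 | 3
4 | 2
8 | 1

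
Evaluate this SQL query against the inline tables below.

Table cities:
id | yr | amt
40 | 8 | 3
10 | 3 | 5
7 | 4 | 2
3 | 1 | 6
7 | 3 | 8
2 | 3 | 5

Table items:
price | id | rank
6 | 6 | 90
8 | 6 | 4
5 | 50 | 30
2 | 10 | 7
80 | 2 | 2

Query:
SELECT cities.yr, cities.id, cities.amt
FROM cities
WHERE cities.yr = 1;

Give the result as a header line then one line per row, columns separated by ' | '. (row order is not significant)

After WHERE (1 rows):
cities.id | cities.yr | cities.amt
3 | 1 | 6
After SELECT (1 rows):
cities.yr | cities.id | cities.amt
1 | 3 | 6

== RESULT ==
cities.yr | cities.id | cities.amt
1 | 3 | 6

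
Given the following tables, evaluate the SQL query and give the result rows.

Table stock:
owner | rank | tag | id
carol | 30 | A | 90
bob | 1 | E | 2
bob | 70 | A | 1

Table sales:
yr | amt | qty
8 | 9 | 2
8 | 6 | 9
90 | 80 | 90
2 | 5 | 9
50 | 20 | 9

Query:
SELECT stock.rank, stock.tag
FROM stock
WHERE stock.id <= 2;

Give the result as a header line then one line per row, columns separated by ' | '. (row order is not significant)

== RESULT ==
stock.rank | stock.tag
1 | E
70 | A

Derivation:
After WHERE (2 rows):
stock.owner | stock.rank | stock.tag | stock.id
bob | 1 | E | 2
bob | 70 | A | 1
After SELECT (2 rows):
stock.rank | stock.tag
1 | E
70 | A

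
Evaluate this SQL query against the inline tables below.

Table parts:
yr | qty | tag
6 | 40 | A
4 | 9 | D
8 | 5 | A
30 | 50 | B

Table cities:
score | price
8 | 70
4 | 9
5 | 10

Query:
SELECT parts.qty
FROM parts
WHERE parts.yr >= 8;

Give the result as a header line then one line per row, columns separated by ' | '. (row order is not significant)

== RESULT ==
parts.qty
5
50

Derivation:
After WHERE (2 rows):
parts.yr | parts.qty | parts.tag
8 | 5 | A
30 | 50 | B
After SELECT (2 rows):
parts.qty
5
50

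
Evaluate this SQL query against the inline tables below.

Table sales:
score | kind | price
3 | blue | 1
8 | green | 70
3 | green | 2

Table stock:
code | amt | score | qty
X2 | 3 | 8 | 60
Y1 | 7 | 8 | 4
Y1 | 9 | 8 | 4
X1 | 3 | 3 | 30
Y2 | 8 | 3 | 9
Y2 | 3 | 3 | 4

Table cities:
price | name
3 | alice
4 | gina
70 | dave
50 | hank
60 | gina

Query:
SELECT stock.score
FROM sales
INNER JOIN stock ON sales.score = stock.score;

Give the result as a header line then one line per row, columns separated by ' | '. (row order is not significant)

After JOIN stock (9 rows):
sales.score | sales.kind | sales.price | stock.code | stock.amt | stock.score | stock.qty
3 | blue | 1 | X1 | 3 | 3 | 30
3 | blue | 1 | Y2 | 8 | 3 | 9
3 | blue | 1 | Y2 | 3 | 3 | 4
8 | green | 70 | X2 | 3 | 8 | 60
8 | green | 70 | Y1 | 7 | 8 | 4
8 | green | 70 | Y1 | 9 | 8 | 4
3 | green | 2 | X1 | 3 | 3 | 30
3 | green | 2 | Y2 | 8 | 3 | 9
3 | green | 2 | Y2 | 3 | 3 | 4
After SELECT (9 rows):
stock.score
3
3
3
8
8
8
3
3
3

== RESULT ==
stock.score
3
3
3
8
8
8
3
3
3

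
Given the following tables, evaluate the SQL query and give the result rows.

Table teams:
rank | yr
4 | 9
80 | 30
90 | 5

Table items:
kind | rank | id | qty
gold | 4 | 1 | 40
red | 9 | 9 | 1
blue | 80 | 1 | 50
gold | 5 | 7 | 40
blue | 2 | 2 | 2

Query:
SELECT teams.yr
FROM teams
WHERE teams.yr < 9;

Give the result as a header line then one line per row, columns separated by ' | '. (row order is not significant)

== RESULT ==
teams.yr
5

Derivation:
After WHERE (1 rows):
teams.rank | teams.yr
90 | 5
After SELECT (1 rows):
teams.yr
5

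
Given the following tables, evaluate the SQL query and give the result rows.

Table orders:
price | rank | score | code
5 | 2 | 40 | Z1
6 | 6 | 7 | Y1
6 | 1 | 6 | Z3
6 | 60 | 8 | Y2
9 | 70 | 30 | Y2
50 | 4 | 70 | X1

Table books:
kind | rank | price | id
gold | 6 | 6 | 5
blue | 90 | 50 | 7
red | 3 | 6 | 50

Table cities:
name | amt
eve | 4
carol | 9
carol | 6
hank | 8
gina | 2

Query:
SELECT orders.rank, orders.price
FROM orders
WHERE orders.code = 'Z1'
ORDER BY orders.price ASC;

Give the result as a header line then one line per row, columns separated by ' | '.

After WHERE (1 rows):
orders.price | orders.rank | orders.score | orders.code
5 | 2 | 40 | Z1
After SELECT (1 rows):
orders.rank | orders.price
2 | 5
After ORDER BY (1 rows):
orders.rank | orders.price
2 | 5

== RESULT ==
orders.rank | orders.price
2 | 5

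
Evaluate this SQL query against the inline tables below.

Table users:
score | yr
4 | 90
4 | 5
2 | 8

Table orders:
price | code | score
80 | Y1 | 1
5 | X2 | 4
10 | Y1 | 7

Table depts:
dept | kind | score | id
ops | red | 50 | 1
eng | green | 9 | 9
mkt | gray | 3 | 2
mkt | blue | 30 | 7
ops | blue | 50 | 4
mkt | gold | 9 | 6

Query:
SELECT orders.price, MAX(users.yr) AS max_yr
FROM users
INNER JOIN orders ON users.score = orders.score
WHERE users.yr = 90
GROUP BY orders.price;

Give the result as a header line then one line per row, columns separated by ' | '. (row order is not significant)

== RESULT ==
orders.price | max_yr
5 | 90

Derivation:
After JOIN orders (2 rows):
users.score | users.yr | orders.price | orders.code | orders.score
4 | 90 | 5 | X2 | 4
4 | 5 | 5 | X2 | 4
After WHERE (1 rows):
users.score | users.yr | orders.price | orders.code | orders.score
4 | 90 | 5 | X2 | 4
After GROUP BY (1 rows):
orders.price | max_yr
5 | 90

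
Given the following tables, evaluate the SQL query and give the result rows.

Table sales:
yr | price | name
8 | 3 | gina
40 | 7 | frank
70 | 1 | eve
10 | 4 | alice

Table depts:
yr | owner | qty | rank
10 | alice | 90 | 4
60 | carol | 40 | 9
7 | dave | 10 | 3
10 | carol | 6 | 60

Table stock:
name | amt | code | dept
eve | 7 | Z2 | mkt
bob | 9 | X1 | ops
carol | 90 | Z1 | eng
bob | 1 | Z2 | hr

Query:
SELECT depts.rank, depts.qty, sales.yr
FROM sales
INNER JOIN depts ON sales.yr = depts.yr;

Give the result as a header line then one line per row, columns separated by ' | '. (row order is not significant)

== RESULT ==
depts.rank | depts.qty | sales.yr
4 | 90 | 10
60 | 6 | 10

Derivation:
After JOIN depts (2 rows):
sales.yr | sales.price | sales.name | depts.yr | depts.owner | depts.qty | depts.rank
10 | 4 | alice | 10 | alice | 90 | 4
10 | 4 | alice | 10 | carol | 6 | 60
After SELECT (2 rows):
depts.rank | depts.qty | sales.yr
4 | 90 | 10
60 | 6 | 10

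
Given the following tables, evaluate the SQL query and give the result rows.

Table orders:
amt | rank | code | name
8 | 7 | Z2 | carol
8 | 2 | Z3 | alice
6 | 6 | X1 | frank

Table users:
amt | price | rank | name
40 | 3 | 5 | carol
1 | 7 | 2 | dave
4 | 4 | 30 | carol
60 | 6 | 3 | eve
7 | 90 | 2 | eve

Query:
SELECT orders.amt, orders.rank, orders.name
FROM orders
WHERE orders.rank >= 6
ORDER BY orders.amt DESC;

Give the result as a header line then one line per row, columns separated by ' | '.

== RESULT ==
orders.amt | orders.rank | orders.name
8 | 7 | carol
6 | 6 | frank

Derivation:
After WHERE (2 rows):
orders.amt | orders.rank | orders.code | orders.name
8 | 7 | Z2 | carol
6 | 6 | X1 | frank
After SELECT (2 rows):
orders.amt | orders.rank | orders.name
8 | 7 | carol
6 | 6 | frank
After ORDER BY (2 rows):
orders.amt | orders.rank | orders.name
8 | 7 | carol
6 | 6 | frank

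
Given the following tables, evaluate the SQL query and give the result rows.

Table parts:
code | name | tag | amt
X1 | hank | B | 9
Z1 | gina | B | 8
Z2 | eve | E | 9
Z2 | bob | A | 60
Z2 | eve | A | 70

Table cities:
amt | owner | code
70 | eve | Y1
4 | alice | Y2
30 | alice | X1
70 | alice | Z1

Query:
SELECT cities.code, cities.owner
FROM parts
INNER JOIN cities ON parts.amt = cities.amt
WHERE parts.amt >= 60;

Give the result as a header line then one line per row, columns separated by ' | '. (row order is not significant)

== RESULT ==
cities.code | cities.owner
Y1 | eve
Z1 | alice

Derivation:
After JOIN cities (2 rows):
parts.code | parts.name | parts.tag | parts.amt | cities.amt | cities.owner | cities.code
Z2 | eve | A | 70 | 70 | eve | Y1
Z2 | eve | A | 70 | 70 | alice | Z1
After WHERE (2 rows):
parts.code | parts.name | parts.tag | parts.amt | cities.amt | cities.owner | cities.code
Z2 | eve | A | 70 | 70 | eve | Y1
Z2 | eve | A | 70 | 70 | alice | Z1
After SELECT (2 rows):
cities.code | cities.owner
Y1 | eve
Z1 | alice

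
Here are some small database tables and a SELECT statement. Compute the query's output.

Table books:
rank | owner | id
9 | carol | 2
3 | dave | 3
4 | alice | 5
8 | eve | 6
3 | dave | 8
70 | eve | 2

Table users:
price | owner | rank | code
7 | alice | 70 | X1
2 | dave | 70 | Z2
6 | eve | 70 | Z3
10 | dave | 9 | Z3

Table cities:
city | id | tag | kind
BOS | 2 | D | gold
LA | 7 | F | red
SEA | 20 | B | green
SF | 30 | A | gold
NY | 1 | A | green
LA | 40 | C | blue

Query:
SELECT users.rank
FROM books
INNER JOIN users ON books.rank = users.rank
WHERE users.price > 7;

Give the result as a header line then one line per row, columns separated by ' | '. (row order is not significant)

== RESULT ==
users.rank
9

Derivation:
After JOIN users (4 rows):
books.rank | books.owner | books.id | users.price | users.owner | users.rank | users.code
9 | carol | 2 | 10 | dave | 9 | Z3
70 | eve | 2 | 7 | alice | 70 | X1
70 | eve | 2 | 2 | dave | 70 | Z2
70 | eve | 2 | 6 | eve | 70 | Z3
After WHERE (1 rows):
books.rank | books.owner | books.id | users.price | users.owner | users.rank | users.code
9 | carol | 2 | 10 | dave | 9 | Z3
After SELECT (1 rows):
users.rank
9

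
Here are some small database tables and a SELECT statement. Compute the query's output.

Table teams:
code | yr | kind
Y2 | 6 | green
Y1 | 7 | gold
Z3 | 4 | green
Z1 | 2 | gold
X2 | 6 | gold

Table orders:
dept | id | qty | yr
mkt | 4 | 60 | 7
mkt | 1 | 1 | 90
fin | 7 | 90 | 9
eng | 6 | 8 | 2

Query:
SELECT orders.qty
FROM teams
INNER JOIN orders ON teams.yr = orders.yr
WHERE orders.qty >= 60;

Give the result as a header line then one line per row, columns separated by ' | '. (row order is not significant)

After JOIN orders (2 rows):
teams.code | teams.yr | teams.kind | orders.dept | orders.id | orders.qty | orders.yr
Y1 | 7 | gold | mkt | 4 | 60 | 7
Z1 | 2 | gold | eng | 6 | 8 | 2
After WHERE (1 rows):
teams.code | teams.yr | teams.kind | orders.dept | orders.id | orders.qty | orders.yr
Y1 | 7 | gold | mkt | 4 | 60 | 7
After SELECT (1 rows):
orders.qty
60

== RESULT ==
orders.qty
60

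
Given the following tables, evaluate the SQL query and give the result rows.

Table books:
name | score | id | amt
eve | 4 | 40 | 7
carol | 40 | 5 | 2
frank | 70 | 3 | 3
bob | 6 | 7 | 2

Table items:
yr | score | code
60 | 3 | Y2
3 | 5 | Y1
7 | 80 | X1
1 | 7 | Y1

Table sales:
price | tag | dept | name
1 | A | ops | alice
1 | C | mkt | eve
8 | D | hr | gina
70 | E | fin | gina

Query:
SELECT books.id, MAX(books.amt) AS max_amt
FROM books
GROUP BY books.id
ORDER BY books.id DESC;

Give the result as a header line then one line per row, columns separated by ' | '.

== RESULT ==
books.id | max_amt
40 | 7
7 | 2
5 | 2
3 | 3

Derivation:
After GROUP BY (4 rows):
books.id | max_amt
40 | 7
5 | 2
3 | 3
7 | 2
After ORDER BY (4 rows):
books.id | max_amt
40 | 7
7 | 2
5 | 2
3 | 3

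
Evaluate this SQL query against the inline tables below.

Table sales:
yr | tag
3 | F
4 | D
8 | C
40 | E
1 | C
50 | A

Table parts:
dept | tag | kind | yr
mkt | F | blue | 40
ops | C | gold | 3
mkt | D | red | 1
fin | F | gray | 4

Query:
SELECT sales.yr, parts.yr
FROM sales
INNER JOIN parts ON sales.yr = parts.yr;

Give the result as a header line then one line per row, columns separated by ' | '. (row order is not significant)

== RESULT ==
sales.yr | parts.yr
3 | 3
4 | 4
40 | 40
1 | 1

Derivation:
After JOIN parts (4 rows):
sales.yr | sales.tag | parts.dept | parts.tag | parts.kind | parts.yr
3 | F | ops | C | gold | 3
4 | D | fin | F | gray | 4
40 | E | mkt | F | blue | 40
1 | C | mkt | D | red | 1
After SELECT (4 rows):
sales.yr | parts.yr
3 | 3
4 | 4
40 | 40
1 | 1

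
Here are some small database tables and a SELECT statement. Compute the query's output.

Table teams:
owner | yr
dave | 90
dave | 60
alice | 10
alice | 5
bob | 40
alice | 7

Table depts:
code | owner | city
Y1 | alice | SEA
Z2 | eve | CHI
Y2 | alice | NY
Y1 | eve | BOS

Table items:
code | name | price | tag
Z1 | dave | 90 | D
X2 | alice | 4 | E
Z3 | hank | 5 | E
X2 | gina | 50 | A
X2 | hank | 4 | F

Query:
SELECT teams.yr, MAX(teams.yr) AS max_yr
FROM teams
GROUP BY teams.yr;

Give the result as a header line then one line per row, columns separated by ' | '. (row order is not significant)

== RESULT ==
teams.yr | max_yr
90 | 90
60 | 60
10 | 10
5 | 5
40 | 40
7 | 7

Derivation:
After GROUP BY (6 rows):
teams.yr | max_yr
90 | 90
60 | 60
10 | 10
5 | 5
40 | 40
7 | 7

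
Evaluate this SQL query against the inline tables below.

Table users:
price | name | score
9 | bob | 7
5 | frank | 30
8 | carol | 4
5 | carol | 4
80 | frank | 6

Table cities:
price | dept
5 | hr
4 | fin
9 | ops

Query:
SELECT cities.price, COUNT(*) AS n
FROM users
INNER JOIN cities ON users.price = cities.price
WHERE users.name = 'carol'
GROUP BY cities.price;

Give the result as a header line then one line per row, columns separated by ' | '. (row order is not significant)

== RESULT ==
cities.price | n
5 | 1

Derivation:
After JOIN cities (3 rows):
users.price | users.name | users.score | cities.price | cities.dept
9 | bob | 7 | 9 | ops
5 | frank | 30 | 5 | hr
5 | carol | 4 | 5 | hr
After WHERE (1 rows):
users.price | users.name | users.score | cities.price | cities.dept
5 | carol | 4 | 5 | hr
After GROUP BY (1 rows):
cities.price | n
5 | 1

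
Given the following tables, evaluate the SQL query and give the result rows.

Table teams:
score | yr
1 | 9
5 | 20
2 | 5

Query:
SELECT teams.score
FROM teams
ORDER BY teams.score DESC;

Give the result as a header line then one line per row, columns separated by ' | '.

After SELECT (3 rows):
teams.score
1
5
2
After ORDER BY (3 rows):
teams.score
5
2
1

== RESULT ==
teams.score
5
2
1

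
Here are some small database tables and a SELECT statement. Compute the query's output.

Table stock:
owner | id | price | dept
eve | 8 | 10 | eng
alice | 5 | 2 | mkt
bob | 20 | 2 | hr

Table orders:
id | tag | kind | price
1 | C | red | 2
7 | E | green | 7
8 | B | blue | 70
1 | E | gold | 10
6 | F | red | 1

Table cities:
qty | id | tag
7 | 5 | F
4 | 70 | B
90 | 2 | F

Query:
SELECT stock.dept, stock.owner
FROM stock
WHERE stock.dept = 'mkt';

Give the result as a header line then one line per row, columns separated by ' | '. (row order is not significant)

== RESULT ==
stock.dept | stock.owner
mkt | alice

Derivation:
After WHERE (1 rows):
stock.owner | stock.id | stock.price | stock.dept
alice | 5 | 2 | mkt
After SELECT (1 rows):
stock.dept | stock.owner
mkt | alice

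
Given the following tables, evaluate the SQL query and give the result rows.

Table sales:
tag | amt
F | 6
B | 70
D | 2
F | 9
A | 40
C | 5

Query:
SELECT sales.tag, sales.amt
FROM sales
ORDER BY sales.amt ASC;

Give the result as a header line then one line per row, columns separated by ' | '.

== RESULT ==
sales.tag | sales.amt
D | 2
C | 5
F | 6
F | 9
A | 40
B | 70

Derivation:
After SELECT (6 rows):
sales.tag | sales.amt
F | 6
B | 70
D | 2
F | 9
A | 40
C | 5
After ORDER BY (6 rows):
sales.tag | sales.amt
D | 2
C | 5
F | 6
F | 9
A | 40
B | 70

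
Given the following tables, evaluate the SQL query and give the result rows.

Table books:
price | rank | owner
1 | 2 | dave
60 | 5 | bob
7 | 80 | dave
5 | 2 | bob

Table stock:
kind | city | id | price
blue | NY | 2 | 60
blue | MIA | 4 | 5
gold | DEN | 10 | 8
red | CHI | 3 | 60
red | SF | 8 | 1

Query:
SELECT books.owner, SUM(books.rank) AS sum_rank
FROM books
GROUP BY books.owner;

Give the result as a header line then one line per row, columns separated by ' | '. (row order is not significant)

After GROUP BY (2 rows):
books.owner | sum_rank
dave | 82
bob | 7

== RESULT ==
books.owner | sum_rank
dave | 82
bob | 7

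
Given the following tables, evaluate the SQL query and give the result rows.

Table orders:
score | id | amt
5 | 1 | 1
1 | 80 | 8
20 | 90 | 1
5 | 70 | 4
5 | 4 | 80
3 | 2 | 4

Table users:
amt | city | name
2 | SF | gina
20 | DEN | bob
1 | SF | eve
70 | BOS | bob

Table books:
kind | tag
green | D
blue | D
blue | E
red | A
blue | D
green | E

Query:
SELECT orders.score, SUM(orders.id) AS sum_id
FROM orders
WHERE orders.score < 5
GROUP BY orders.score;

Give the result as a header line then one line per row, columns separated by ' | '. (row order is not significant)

After WHERE (2 rows):
orders.score | orders.id | orders.amt
1 | 80 | 8
3 | 2 | 4
After GROUP BY (2 rows):
orders.score | sum_id
1 | 80
3 | 2

== RESULT ==
orders.score | sum_id
1 | 80
3 | 2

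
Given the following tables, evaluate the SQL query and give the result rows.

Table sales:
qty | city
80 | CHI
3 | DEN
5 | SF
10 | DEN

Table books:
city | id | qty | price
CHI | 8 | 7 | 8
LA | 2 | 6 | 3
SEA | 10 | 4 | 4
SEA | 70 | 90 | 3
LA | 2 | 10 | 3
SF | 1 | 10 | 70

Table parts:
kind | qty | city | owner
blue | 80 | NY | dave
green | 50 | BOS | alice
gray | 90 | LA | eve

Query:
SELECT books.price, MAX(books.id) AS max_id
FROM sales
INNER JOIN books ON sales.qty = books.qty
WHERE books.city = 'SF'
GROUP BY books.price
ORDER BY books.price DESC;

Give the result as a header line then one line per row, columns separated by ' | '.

After JOIN books (2 rows):
sales.qty | sales.city | books.city | books.id | books.qty | books.price
10 | DEN | LA | 2 | 10 | 3
10 | DEN | SF | 1 | 10 | 70
After WHERE (1 rows):
sales.qty | sales.city | books.city | books.id | books.qty | books.price
10 | DEN | SF | 1 | 10 | 70
After GROUP BY (1 rows):
books.price | max_id
70 | 1
After ORDER BY (1 rows):
books.price | max_id
70 | 1

== RESULT ==
books.price | max_id
70 | 1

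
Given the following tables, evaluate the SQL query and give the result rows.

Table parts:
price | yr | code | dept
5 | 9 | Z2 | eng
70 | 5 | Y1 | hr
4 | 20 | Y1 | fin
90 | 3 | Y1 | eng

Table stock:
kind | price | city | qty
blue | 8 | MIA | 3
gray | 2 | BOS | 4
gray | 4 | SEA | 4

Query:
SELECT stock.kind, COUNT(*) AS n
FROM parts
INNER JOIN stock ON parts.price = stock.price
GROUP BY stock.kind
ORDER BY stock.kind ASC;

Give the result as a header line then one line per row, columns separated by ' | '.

== RESULT ==
stock.kind | n
gray | 1

Derivation:
After JOIN stock (1 rows):
parts.price | parts.yr | parts.code | parts.dept | stock.kind | stock.price | stock.city | stock.qty
4 | 20 | Y1 | fin | gray | 4 | SEA | 4
After GROUP BY (1 rows):
stock.kind | n
gray | 1
After ORDER BY (1 rows):
stock.kind | n
gray | 1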